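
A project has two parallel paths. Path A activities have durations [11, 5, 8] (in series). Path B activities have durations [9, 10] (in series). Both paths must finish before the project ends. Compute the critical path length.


Path A total = 11 + 5 + 8 = 24
Path B total = 9 + 10 = 19
Critical path = longest path = max(24, 19) = 24

24


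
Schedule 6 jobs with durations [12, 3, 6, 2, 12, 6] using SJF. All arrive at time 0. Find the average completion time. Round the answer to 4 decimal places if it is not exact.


SJF order (ascending): [2, 3, 6, 6, 12, 12]
Completion times:
  Job 1: burst=2, C=2
  Job 2: burst=3, C=5
  Job 3: burst=6, C=11
  Job 4: burst=6, C=17
  Job 5: burst=12, C=29
  Job 6: burst=12, C=41
Average completion = 105/6 = 17.5

17.5


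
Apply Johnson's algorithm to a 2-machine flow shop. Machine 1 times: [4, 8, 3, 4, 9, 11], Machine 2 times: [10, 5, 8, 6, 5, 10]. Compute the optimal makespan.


Apply Johnson's rule:
  Group 1 (a <= b): [(3, 3, 8), (1, 4, 10), (4, 4, 6)]
  Group 2 (a > b): [(6, 11, 10), (2, 8, 5), (5, 9, 5)]
Optimal job order: [3, 1, 4, 6, 2, 5]
Schedule:
  Job 3: M1 done at 3, M2 done at 11
  Job 1: M1 done at 7, M2 done at 21
  Job 4: M1 done at 11, M2 done at 27
  Job 6: M1 done at 22, M2 done at 37
  Job 2: M1 done at 30, M2 done at 42
  Job 5: M1 done at 39, M2 done at 47
Makespan = 47

47


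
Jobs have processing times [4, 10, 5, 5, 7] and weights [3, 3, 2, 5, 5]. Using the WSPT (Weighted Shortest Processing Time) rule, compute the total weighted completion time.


Compute p/w ratios and sort ascending (WSPT): [(5, 5), (4, 3), (7, 5), (5, 2), (10, 3)]
Compute weighted completion times:
  Job (p=5,w=5): C=5, w*C=5*5=25
  Job (p=4,w=3): C=9, w*C=3*9=27
  Job (p=7,w=5): C=16, w*C=5*16=80
  Job (p=5,w=2): C=21, w*C=2*21=42
  Job (p=10,w=3): C=31, w*C=3*31=93
Total weighted completion time = 267

267


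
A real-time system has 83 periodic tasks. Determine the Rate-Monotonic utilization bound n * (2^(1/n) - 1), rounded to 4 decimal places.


Compute 2^(1/83) = 1.0083861392
Subtract 1: 1.0083861392 - 1 = 0.0083861392
Multiply by n: 83 * 0.0083861392 = 0.6960495536
Round to 4 dp: 0.6960

0.6960


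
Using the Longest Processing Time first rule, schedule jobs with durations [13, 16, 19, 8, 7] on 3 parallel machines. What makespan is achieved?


Sort jobs in decreasing order (LPT): [19, 16, 13, 8, 7]
Assign each job to the least loaded machine:
  Machine 1: jobs [19], load = 19
  Machine 2: jobs [16, 7], load = 23
  Machine 3: jobs [13, 8], load = 21
Makespan = max load = 23

23


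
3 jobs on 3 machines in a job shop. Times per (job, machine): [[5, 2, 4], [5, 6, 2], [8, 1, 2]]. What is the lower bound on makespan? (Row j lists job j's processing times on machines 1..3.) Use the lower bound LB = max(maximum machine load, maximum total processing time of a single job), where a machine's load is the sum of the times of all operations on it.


Machine loads:
  Machine 1: 5 + 5 + 8 = 18
  Machine 2: 2 + 6 + 1 = 9
  Machine 3: 4 + 2 + 2 = 8
Max machine load = 18
Job totals:
  Job 1: 11
  Job 2: 13
  Job 3: 11
Max job total = 13
Lower bound = max(18, 13) = 18

18


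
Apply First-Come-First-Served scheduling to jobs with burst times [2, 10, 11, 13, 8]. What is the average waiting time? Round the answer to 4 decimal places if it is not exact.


FCFS order (as given): [2, 10, 11, 13, 8]
Waiting times:
  Job 1: wait = 0
  Job 2: wait = 2
  Job 3: wait = 12
  Job 4: wait = 23
  Job 5: wait = 36
Sum of waiting times = 73
Average waiting time = 73/5 = 14.6

14.6


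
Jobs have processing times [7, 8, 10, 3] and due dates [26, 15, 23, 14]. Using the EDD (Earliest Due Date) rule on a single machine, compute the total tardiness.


Sort by due date (EDD order): [(3, 14), (8, 15), (10, 23), (7, 26)]
Compute completion times and tardiness:
  Job 1: p=3, d=14, C=3, tardiness=max(0,3-14)=0
  Job 2: p=8, d=15, C=11, tardiness=max(0,11-15)=0
  Job 3: p=10, d=23, C=21, tardiness=max(0,21-23)=0
  Job 4: p=7, d=26, C=28, tardiness=max(0,28-26)=2
Total tardiness = 2

2


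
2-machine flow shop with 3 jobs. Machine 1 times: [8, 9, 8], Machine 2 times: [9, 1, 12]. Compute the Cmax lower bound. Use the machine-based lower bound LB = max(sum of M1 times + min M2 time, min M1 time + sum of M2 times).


LB1 = sum(M1 times) + min(M2 times) = 25 + 1 = 26
LB2 = min(M1 times) + sum(M2 times) = 8 + 22 = 30
Lower bound = max(LB1, LB2) = max(26, 30) = 30

30


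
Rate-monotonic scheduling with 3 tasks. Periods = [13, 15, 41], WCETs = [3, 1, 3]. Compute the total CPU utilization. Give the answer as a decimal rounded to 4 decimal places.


Compute individual utilizations (exact fractions):
  Task 1: C/T = 3/13 (approx. 0.2308)
  Task 2: C/T = 1/15 (approx. 0.0667)
  Task 3: C/T = 3/41 (approx. 0.0732)
Total utilization U = 3/13 + 1/15 + 3/41 = 2963/7995
Rounded to 4 decimal places: U = 0.3706
RM (Liu & Layland) bound for 3 tasks = 0.779763; compare with U = 2963/7995 (approx. 0.370607)
U <= bound, so schedulable by RM sufficient condition.

0.3706


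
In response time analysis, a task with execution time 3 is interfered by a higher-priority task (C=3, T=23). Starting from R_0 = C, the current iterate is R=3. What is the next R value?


R_next = C + ceil(R_prev / T_hp) * C_hp
ceil(3 / 23) = ceil(0.1304) = 1
Interference = 1 * 3 = 3
R_next = 3 + 3 = 6

6


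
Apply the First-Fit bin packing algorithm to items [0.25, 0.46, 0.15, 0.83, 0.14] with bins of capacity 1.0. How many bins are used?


Place items sequentially using First-Fit:
  Item 0.25 -> new Bin 1
  Item 0.46 -> Bin 1 (now 0.71)
  Item 0.15 -> Bin 1 (now 0.86)
  Item 0.83 -> new Bin 2
  Item 0.14 -> Bin 1 (now 1.0)
Total bins used = 2

2


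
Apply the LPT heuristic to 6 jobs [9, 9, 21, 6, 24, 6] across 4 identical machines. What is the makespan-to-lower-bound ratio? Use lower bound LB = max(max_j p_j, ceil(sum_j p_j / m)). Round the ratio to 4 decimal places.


LPT order: [24, 21, 9, 9, 6, 6]
Machine loads after assignment: [24, 21, 15, 15]
LPT makespan = 24
Lower bound = max(max_job, ceil(total/4)) = max(24, 19) = 24
Ratio = 24 / 24 = 1.0

1.0


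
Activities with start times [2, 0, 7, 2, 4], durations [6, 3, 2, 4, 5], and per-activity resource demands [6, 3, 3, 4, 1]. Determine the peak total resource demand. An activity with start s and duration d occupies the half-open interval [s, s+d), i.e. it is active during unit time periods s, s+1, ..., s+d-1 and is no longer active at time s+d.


Each activity i is active on [start_i, start_i + duration_i).
Compute total resource usage per time slot:
  t=0: active resources = [3], total = 3
  t=1: active resources = [3], total = 3
  t=2: active resources = [6, 3, 4], total = 13
  t=3: active resources = [6, 4], total = 10
  t=4: active resources = [6, 4, 1], total = 11
  t=5: active resources = [6, 4, 1], total = 11
  t=6: active resources = [6, 1], total = 7
  t=7: active resources = [6, 3, 1], total = 10
  t=8: active resources = [3, 1], total = 4
Peak resource demand = 13

13


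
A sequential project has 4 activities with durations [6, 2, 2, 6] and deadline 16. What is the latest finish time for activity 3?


LF(activity 3) = deadline - sum of successor durations
Successors: activities 4 through 4 with durations [6]
Sum of successor durations = 6
LF = 16 - 6 = 10

10


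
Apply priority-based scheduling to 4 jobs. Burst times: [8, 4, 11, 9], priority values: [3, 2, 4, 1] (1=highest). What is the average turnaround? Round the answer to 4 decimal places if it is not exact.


Sort by priority (ascending = highest first):
Order: [(1, 9), (2, 4), (3, 8), (4, 11)]
Completion times:
  Priority 1, burst=9, C=9
  Priority 2, burst=4, C=13
  Priority 3, burst=8, C=21
  Priority 4, burst=11, C=32
Average turnaround = 75/4 = 18.75

18.75


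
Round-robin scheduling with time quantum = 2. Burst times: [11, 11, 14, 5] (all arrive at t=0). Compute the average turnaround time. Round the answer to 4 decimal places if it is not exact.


Time quantum = 2
Execution trace:
  J1 runs 2 units, time = 2
  J2 runs 2 units, time = 4
  J3 runs 2 units, time = 6
  J4 runs 2 units, time = 8
  J1 runs 2 units, time = 10
  J2 runs 2 units, time = 12
  J3 runs 2 units, time = 14
  J4 runs 2 units, time = 16
  J1 runs 2 units, time = 18
  J2 runs 2 units, time = 20
  J3 runs 2 units, time = 22
  J4 runs 1 units, time = 23
  J1 runs 2 units, time = 25
  J2 runs 2 units, time = 27
  J3 runs 2 units, time = 29
  J1 runs 2 units, time = 31
  J2 runs 2 units, time = 33
  J3 runs 2 units, time = 35
  J1 runs 1 units, time = 36
  J2 runs 1 units, time = 37
  J3 runs 2 units, time = 39
  J3 runs 2 units, time = 41
Finish times: [36, 37, 41, 23]
Average turnaround = 137/4 = 34.25

34.25


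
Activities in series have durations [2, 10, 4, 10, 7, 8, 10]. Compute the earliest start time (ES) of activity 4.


Activity 4 starts after activities 1 through 3 complete.
Predecessor durations: [2, 10, 4]
ES = 2 + 10 + 4 = 16

16


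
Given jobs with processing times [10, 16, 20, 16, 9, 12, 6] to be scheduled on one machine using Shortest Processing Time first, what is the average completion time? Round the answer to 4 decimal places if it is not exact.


Sort jobs by processing time (SPT order): [6, 9, 10, 12, 16, 16, 20]
Compute completion times sequentially:
  Job 1: processing = 6, completes at 6
  Job 2: processing = 9, completes at 15
  Job 3: processing = 10, completes at 25
  Job 4: processing = 12, completes at 37
  Job 5: processing = 16, completes at 53
  Job 6: processing = 16, completes at 69
  Job 7: processing = 20, completes at 89
Sum of completion times = 294
Average completion time = 294/7 = 42.0

42.0


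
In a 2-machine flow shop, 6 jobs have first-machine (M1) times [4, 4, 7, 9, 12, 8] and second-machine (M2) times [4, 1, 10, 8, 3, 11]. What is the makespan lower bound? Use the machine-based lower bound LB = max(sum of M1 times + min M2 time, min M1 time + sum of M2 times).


LB1 = sum(M1 times) + min(M2 times) = 44 + 1 = 45
LB2 = min(M1 times) + sum(M2 times) = 4 + 37 = 41
Lower bound = max(LB1, LB2) = max(45, 41) = 45

45


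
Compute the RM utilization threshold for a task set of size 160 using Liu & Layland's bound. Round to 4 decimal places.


Compute 2^(1/160) = 1.0043415673
Subtract 1: 1.0043415673 - 1 = 0.0043415673
Multiply by n: 160 * 0.0043415673 = 0.6946507680
Round to 4 dp: 0.6947

0.6947


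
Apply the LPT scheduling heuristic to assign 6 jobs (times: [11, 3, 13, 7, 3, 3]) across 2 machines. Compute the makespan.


Sort jobs in decreasing order (LPT): [13, 11, 7, 3, 3, 3]
Assign each job to the least loaded machine:
  Machine 1: jobs [13, 3, 3], load = 19
  Machine 2: jobs [11, 7, 3], load = 21
Makespan = max load = 21

21


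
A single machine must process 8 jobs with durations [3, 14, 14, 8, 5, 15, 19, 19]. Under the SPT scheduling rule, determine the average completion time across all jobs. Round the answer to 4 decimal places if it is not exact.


Sort jobs by processing time (SPT order): [3, 5, 8, 14, 14, 15, 19, 19]
Compute completion times sequentially:
  Job 1: processing = 3, completes at 3
  Job 2: processing = 5, completes at 8
  Job 3: processing = 8, completes at 16
  Job 4: processing = 14, completes at 30
  Job 5: processing = 14, completes at 44
  Job 6: processing = 15, completes at 59
  Job 7: processing = 19, completes at 78
  Job 8: processing = 19, completes at 97
Sum of completion times = 335
Average completion time = 335/8 = 41.875

41.875


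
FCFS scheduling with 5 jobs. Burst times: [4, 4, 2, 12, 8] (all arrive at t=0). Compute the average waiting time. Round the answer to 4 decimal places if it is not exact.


FCFS order (as given): [4, 4, 2, 12, 8]
Waiting times:
  Job 1: wait = 0
  Job 2: wait = 4
  Job 3: wait = 8
  Job 4: wait = 10
  Job 5: wait = 22
Sum of waiting times = 44
Average waiting time = 44/5 = 8.8

8.8


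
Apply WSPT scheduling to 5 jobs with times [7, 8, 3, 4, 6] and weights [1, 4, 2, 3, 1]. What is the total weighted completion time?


Compute p/w ratios and sort ascending (WSPT): [(4, 3), (3, 2), (8, 4), (6, 1), (7, 1)]
Compute weighted completion times:
  Job (p=4,w=3): C=4, w*C=3*4=12
  Job (p=3,w=2): C=7, w*C=2*7=14
  Job (p=8,w=4): C=15, w*C=4*15=60
  Job (p=6,w=1): C=21, w*C=1*21=21
  Job (p=7,w=1): C=28, w*C=1*28=28
Total weighted completion time = 135

135


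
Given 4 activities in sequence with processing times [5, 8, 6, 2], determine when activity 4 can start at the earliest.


Activity 4 starts after activities 1 through 3 complete.
Predecessor durations: [5, 8, 6]
ES = 5 + 8 + 6 = 19

19


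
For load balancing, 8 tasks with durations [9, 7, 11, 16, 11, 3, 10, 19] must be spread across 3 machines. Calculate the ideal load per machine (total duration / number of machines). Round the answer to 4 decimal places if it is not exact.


Total processing time = 9 + 7 + 11 + 16 + 11 + 3 + 10 + 19 = 86
Number of machines = 3
Ideal balanced load = 86 / 3 = 28.6667

28.6667


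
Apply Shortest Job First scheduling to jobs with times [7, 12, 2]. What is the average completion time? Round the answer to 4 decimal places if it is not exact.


SJF order (ascending): [2, 7, 12]
Completion times:
  Job 1: burst=2, C=2
  Job 2: burst=7, C=9
  Job 3: burst=12, C=21
Average completion = 32/3 = 10.6667

10.6667


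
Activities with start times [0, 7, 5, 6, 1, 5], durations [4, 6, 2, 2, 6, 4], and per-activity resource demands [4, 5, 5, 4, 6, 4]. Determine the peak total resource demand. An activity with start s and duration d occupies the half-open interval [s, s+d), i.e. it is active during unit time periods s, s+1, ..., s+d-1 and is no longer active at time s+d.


Each activity i is active on [start_i, start_i + duration_i).
Compute total resource usage per time slot:
  t=0: active resources = [4], total = 4
  t=1: active resources = [4, 6], total = 10
  t=2: active resources = [4, 6], total = 10
  t=3: active resources = [4, 6], total = 10
  t=4: active resources = [6], total = 6
  t=5: active resources = [5, 6, 4], total = 15
  t=6: active resources = [5, 4, 6, 4], total = 19
  t=7: active resources = [5, 4, 4], total = 13
  t=8: active resources = [5, 4], total = 9
  t=9: active resources = [5], total = 5
  t=10: active resources = [5], total = 5
  t=11: active resources = [5], total = 5
  t=12: active resources = [5], total = 5
Peak resource demand = 19

19


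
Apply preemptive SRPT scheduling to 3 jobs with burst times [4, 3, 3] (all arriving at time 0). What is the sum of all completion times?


Since all jobs arrive at t=0, SRPT equals SPT ordering.
SPT order: [3, 3, 4]
Completion times:
  Job 1: p=3, C=3
  Job 2: p=3, C=6
  Job 3: p=4, C=10
Total completion time = 3 + 6 + 10 = 19

19


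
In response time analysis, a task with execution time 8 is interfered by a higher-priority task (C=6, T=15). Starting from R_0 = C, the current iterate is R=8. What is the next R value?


R_next = C + ceil(R_prev / T_hp) * C_hp
ceil(8 / 15) = ceil(0.5333) = 1
Interference = 1 * 6 = 6
R_next = 8 + 6 = 14

14


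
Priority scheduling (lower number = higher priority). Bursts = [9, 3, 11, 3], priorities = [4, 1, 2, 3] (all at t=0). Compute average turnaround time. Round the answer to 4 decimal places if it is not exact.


Sort by priority (ascending = highest first):
Order: [(1, 3), (2, 11), (3, 3), (4, 9)]
Completion times:
  Priority 1, burst=3, C=3
  Priority 2, burst=11, C=14
  Priority 3, burst=3, C=17
  Priority 4, burst=9, C=26
Average turnaround = 60/4 = 15.0

15.0


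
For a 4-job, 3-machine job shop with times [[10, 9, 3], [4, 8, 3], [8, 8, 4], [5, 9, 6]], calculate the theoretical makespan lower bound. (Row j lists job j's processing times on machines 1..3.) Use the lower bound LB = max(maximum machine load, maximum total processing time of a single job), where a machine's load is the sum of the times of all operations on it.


Machine loads:
  Machine 1: 10 + 4 + 8 + 5 = 27
  Machine 2: 9 + 8 + 8 + 9 = 34
  Machine 3: 3 + 3 + 4 + 6 = 16
Max machine load = 34
Job totals:
  Job 1: 22
  Job 2: 15
  Job 3: 20
  Job 4: 20
Max job total = 22
Lower bound = max(34, 22) = 34

34


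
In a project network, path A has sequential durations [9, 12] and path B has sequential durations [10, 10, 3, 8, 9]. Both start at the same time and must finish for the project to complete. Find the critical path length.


Path A total = 9 + 12 = 21
Path B total = 10 + 10 + 3 + 8 + 9 = 40
Critical path = longest path = max(21, 40) = 40

40


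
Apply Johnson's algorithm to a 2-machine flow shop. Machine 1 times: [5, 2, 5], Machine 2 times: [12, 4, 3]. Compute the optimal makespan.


Apply Johnson's rule:
  Group 1 (a <= b): [(2, 2, 4), (1, 5, 12)]
  Group 2 (a > b): [(3, 5, 3)]
Optimal job order: [2, 1, 3]
Schedule:
  Job 2: M1 done at 2, M2 done at 6
  Job 1: M1 done at 7, M2 done at 19
  Job 3: M1 done at 12, M2 done at 22
Makespan = 22

22


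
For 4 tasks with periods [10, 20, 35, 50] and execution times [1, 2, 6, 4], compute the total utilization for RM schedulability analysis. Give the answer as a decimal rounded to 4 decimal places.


Compute individual utilizations (exact fractions):
  Task 1: C/T = 1/10 (approx. 0.1)
  Task 2: C/T = 2/20 = 1/10 (approx. 0.1)
  Task 3: C/T = 6/35 (approx. 0.1714)
  Task 4: C/T = 4/50 = 2/25 (approx. 0.08)
Total utilization U = 1/10 + 1/10 + 6/35 + 2/25 = 79/175
Rounded to 4 decimal places: U = 0.4514
RM (Liu & Layland) bound for 4 tasks = 0.756828; compare with U = 79/175 (approx. 0.451429)
U <= bound, so schedulable by RM sufficient condition.

0.4514


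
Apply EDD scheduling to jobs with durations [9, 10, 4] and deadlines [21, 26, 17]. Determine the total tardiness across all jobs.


Sort by due date (EDD order): [(4, 17), (9, 21), (10, 26)]
Compute completion times and tardiness:
  Job 1: p=4, d=17, C=4, tardiness=max(0,4-17)=0
  Job 2: p=9, d=21, C=13, tardiness=max(0,13-21)=0
  Job 3: p=10, d=26, C=23, tardiness=max(0,23-26)=0
Total tardiness = 0

0


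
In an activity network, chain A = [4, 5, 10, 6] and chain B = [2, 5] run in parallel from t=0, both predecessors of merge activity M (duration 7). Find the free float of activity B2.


ES(B2) = sum of predecessors on chain B = 2
EF(B2) = ES + duration = 2 + 5 = 7
Successor of B2 is M. ES(M) = max(sum(A), sum(B)) = max(25, 7) = 25
Free float = ES(successor) - EF(current) = 25 - 7 = 18

18


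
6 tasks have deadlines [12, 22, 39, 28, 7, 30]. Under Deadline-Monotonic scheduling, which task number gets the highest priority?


Sort tasks by relative deadline (ascending):
  Task 5: deadline = 7
  Task 1: deadline = 12
  Task 2: deadline = 22
  Task 4: deadline = 28
  Task 6: deadline = 30
  Task 3: deadline = 39
Priority order (highest first): [5, 1, 2, 4, 6, 3]
Highest priority task = 5

5


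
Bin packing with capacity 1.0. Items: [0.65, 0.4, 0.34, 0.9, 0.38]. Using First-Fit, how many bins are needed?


Place items sequentially using First-Fit:
  Item 0.65 -> new Bin 1
  Item 0.4 -> new Bin 2
  Item 0.34 -> Bin 1 (now 0.99)
  Item 0.9 -> new Bin 3
  Item 0.38 -> Bin 2 (now 0.78)
Total bins used = 3

3


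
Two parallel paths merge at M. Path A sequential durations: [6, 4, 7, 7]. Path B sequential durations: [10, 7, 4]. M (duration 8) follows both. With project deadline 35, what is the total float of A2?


Forward pass: ES(A2) = sum of predecessors on chain A = 6
EF = ES + duration = 6 + 4 = 10
Backward pass: LF(M) = deadline = 35; LS(M) = 35 - 8 = 27
LF(A2) = LS(M) - sum(successors on chain A) = 27 - 14 = 13
LS = LF - duration = 13 - 4 = 9
Total float = LS - ES = 9 - 6 = 3

3


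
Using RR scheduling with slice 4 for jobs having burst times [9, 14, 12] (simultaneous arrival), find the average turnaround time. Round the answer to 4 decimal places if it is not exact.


Time quantum = 4
Execution trace:
  J1 runs 4 units, time = 4
  J2 runs 4 units, time = 8
  J3 runs 4 units, time = 12
  J1 runs 4 units, time = 16
  J2 runs 4 units, time = 20
  J3 runs 4 units, time = 24
  J1 runs 1 units, time = 25
  J2 runs 4 units, time = 29
  J3 runs 4 units, time = 33
  J2 runs 2 units, time = 35
Finish times: [25, 35, 33]
Average turnaround = 93/3 = 31.0

31.0


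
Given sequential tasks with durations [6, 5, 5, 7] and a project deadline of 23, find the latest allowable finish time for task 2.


LF(activity 2) = deadline - sum of successor durations
Successors: activities 3 through 4 with durations [5, 7]
Sum of successor durations = 12
LF = 23 - 12 = 11

11


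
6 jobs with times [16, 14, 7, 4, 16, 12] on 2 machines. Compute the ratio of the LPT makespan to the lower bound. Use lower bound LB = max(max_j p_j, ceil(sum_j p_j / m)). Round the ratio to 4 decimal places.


LPT order: [16, 16, 14, 12, 7, 4]
Machine loads after assignment: [34, 35]
LPT makespan = 35
Lower bound = max(max_job, ceil(total/2)) = max(16, 35) = 35
Ratio = 35 / 35 = 1.0

1.0


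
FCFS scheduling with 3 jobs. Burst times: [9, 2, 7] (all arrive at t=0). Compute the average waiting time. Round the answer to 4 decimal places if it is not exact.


FCFS order (as given): [9, 2, 7]
Waiting times:
  Job 1: wait = 0
  Job 2: wait = 9
  Job 3: wait = 11
Sum of waiting times = 20
Average waiting time = 20/3 = 6.6667

6.6667


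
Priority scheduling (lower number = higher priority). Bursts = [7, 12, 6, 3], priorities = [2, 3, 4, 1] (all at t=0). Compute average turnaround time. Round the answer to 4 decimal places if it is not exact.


Sort by priority (ascending = highest first):
Order: [(1, 3), (2, 7), (3, 12), (4, 6)]
Completion times:
  Priority 1, burst=3, C=3
  Priority 2, burst=7, C=10
  Priority 3, burst=12, C=22
  Priority 4, burst=6, C=28
Average turnaround = 63/4 = 15.75

15.75


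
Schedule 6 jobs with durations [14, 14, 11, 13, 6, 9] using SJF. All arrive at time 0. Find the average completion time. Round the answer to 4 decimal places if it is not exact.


SJF order (ascending): [6, 9, 11, 13, 14, 14]
Completion times:
  Job 1: burst=6, C=6
  Job 2: burst=9, C=15
  Job 3: burst=11, C=26
  Job 4: burst=13, C=39
  Job 5: burst=14, C=53
  Job 6: burst=14, C=67
Average completion = 206/6 = 34.3333

34.3333


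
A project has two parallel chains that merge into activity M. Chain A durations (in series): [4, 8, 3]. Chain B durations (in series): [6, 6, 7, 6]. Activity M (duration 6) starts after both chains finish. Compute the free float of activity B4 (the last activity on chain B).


ES(B4) = sum of predecessors on chain B = 19
EF(B4) = ES + duration = 19 + 6 = 25
Successor of B4 is M. ES(M) = max(sum(A), sum(B)) = max(15, 25) = 25
Free float = ES(successor) - EF(current) = 25 - 25 = 0

0


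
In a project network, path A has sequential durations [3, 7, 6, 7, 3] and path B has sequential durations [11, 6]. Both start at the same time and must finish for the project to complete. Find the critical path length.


Path A total = 3 + 7 + 6 + 7 + 3 = 26
Path B total = 11 + 6 = 17
Critical path = longest path = max(26, 17) = 26

26


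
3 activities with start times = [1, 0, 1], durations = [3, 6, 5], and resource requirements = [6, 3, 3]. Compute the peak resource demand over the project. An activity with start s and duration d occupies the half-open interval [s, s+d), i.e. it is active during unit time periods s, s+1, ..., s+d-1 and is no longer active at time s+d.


Each activity i is active on [start_i, start_i + duration_i).
Compute total resource usage per time slot:
  t=0: active resources = [3], total = 3
  t=1: active resources = [6, 3, 3], total = 12
  t=2: active resources = [6, 3, 3], total = 12
  t=3: active resources = [6, 3, 3], total = 12
  t=4: active resources = [3, 3], total = 6
  t=5: active resources = [3, 3], total = 6
Peak resource demand = 12

12


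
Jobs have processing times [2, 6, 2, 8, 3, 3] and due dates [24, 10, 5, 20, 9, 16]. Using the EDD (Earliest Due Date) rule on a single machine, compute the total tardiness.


Sort by due date (EDD order): [(2, 5), (3, 9), (6, 10), (3, 16), (8, 20), (2, 24)]
Compute completion times and tardiness:
  Job 1: p=2, d=5, C=2, tardiness=max(0,2-5)=0
  Job 2: p=3, d=9, C=5, tardiness=max(0,5-9)=0
  Job 3: p=6, d=10, C=11, tardiness=max(0,11-10)=1
  Job 4: p=3, d=16, C=14, tardiness=max(0,14-16)=0
  Job 5: p=8, d=20, C=22, tardiness=max(0,22-20)=2
  Job 6: p=2, d=24, C=24, tardiness=max(0,24-24)=0
Total tardiness = 3

3


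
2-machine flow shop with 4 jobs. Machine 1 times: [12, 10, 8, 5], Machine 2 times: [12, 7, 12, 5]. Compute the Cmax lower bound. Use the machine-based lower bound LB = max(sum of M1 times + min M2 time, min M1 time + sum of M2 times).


LB1 = sum(M1 times) + min(M2 times) = 35 + 5 = 40
LB2 = min(M1 times) + sum(M2 times) = 5 + 36 = 41
Lower bound = max(LB1, LB2) = max(40, 41) = 41

41


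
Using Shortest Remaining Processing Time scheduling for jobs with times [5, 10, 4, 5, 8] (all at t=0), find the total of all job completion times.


Since all jobs arrive at t=0, SRPT equals SPT ordering.
SPT order: [4, 5, 5, 8, 10]
Completion times:
  Job 1: p=4, C=4
  Job 2: p=5, C=9
  Job 3: p=5, C=14
  Job 4: p=8, C=22
  Job 5: p=10, C=32
Total completion time = 4 + 9 + 14 + 22 + 32 = 81

81


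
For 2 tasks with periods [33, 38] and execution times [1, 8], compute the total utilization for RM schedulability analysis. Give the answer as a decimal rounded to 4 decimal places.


Compute individual utilizations (exact fractions):
  Task 1: C/T = 1/33 (approx. 0.0303)
  Task 2: C/T = 8/38 = 4/19 (approx. 0.2105)
Total utilization U = 1/33 + 4/19 = 151/627
Rounded to 4 decimal places: U = 0.2408
RM (Liu & Layland) bound for 2 tasks = 0.828427; compare with U = 151/627 (approx. 0.240829)
U <= bound, so schedulable by RM sufficient condition.

0.2408


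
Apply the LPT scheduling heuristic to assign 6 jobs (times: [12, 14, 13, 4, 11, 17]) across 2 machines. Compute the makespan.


Sort jobs in decreasing order (LPT): [17, 14, 13, 12, 11, 4]
Assign each job to the least loaded machine:
  Machine 1: jobs [17, 12, 4], load = 33
  Machine 2: jobs [14, 13, 11], load = 38
Makespan = max load = 38

38


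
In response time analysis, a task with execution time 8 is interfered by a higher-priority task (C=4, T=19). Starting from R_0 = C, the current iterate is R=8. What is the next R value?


R_next = C + ceil(R_prev / T_hp) * C_hp
ceil(8 / 19) = ceil(0.4211) = 1
Interference = 1 * 4 = 4
R_next = 8 + 4 = 12

12


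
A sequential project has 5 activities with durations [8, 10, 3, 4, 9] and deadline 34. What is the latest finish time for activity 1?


LF(activity 1) = deadline - sum of successor durations
Successors: activities 2 through 5 with durations [10, 3, 4, 9]
Sum of successor durations = 26
LF = 34 - 26 = 8

8


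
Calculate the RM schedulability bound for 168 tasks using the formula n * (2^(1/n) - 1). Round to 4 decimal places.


Compute 2^(1/168) = 1.0041343992
Subtract 1: 1.0041343992 - 1 = 0.0041343992
Multiply by n: 168 * 0.0041343992 = 0.6945790656
Round to 4 dp: 0.6946

0.6946


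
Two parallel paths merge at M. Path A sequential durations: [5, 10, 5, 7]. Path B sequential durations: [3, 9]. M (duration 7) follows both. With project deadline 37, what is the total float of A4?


Forward pass: ES(A4) = sum of predecessors on chain A = 20
EF = ES + duration = 20 + 7 = 27
Backward pass: LF(M) = deadline = 37; LS(M) = 37 - 7 = 30
LF(A4) = LS(M) - sum(successors on chain A) = 30 - 0 = 30
LS = LF - duration = 30 - 7 = 23
Total float = LS - ES = 23 - 20 = 3

3


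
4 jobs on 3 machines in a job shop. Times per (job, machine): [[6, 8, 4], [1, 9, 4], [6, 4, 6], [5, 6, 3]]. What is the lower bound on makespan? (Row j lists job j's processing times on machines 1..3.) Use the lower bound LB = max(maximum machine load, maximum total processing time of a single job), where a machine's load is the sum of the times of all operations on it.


Machine loads:
  Machine 1: 6 + 1 + 6 + 5 = 18
  Machine 2: 8 + 9 + 4 + 6 = 27
  Machine 3: 4 + 4 + 6 + 3 = 17
Max machine load = 27
Job totals:
  Job 1: 18
  Job 2: 14
  Job 3: 16
  Job 4: 14
Max job total = 18
Lower bound = max(27, 18) = 27

27


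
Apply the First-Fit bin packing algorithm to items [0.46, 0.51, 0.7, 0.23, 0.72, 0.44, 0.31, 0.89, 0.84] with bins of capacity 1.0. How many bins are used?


Place items sequentially using First-Fit:
  Item 0.46 -> new Bin 1
  Item 0.51 -> Bin 1 (now 0.97)
  Item 0.7 -> new Bin 2
  Item 0.23 -> Bin 2 (now 0.93)
  Item 0.72 -> new Bin 3
  Item 0.44 -> new Bin 4
  Item 0.31 -> Bin 4 (now 0.75)
  Item 0.89 -> new Bin 5
  Item 0.84 -> new Bin 6
Total bins used = 6

6


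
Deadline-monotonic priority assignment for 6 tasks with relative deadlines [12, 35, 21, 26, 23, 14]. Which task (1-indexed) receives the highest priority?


Sort tasks by relative deadline (ascending):
  Task 1: deadline = 12
  Task 6: deadline = 14
  Task 3: deadline = 21
  Task 5: deadline = 23
  Task 4: deadline = 26
  Task 2: deadline = 35
Priority order (highest first): [1, 6, 3, 5, 4, 2]
Highest priority task = 1

1


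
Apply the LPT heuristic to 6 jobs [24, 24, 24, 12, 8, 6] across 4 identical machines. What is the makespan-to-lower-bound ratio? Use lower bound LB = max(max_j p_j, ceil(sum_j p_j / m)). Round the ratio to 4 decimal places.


LPT order: [24, 24, 24, 12, 8, 6]
Machine loads after assignment: [24, 24, 24, 26]
LPT makespan = 26
Lower bound = max(max_job, ceil(total/4)) = max(24, 25) = 25
Ratio = 26 / 25 = 1.04

1.04


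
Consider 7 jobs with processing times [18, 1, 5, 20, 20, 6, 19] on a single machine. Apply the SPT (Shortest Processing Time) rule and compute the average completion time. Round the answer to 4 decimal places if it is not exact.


Sort jobs by processing time (SPT order): [1, 5, 6, 18, 19, 20, 20]
Compute completion times sequentially:
  Job 1: processing = 1, completes at 1
  Job 2: processing = 5, completes at 6
  Job 3: processing = 6, completes at 12
  Job 4: processing = 18, completes at 30
  Job 5: processing = 19, completes at 49
  Job 6: processing = 20, completes at 69
  Job 7: processing = 20, completes at 89
Sum of completion times = 256
Average completion time = 256/7 = 36.5714

36.5714


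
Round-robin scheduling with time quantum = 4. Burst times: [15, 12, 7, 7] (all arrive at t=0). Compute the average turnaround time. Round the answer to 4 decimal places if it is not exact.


Time quantum = 4
Execution trace:
  J1 runs 4 units, time = 4
  J2 runs 4 units, time = 8
  J3 runs 4 units, time = 12
  J4 runs 4 units, time = 16
  J1 runs 4 units, time = 20
  J2 runs 4 units, time = 24
  J3 runs 3 units, time = 27
  J4 runs 3 units, time = 30
  J1 runs 4 units, time = 34
  J2 runs 4 units, time = 38
  J1 runs 3 units, time = 41
Finish times: [41, 38, 27, 30]
Average turnaround = 136/4 = 34.0

34.0


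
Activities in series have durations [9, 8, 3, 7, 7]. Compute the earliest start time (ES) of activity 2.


Activity 2 starts after activities 1 through 1 complete.
Predecessor durations: [9]
ES = 9 = 9

9


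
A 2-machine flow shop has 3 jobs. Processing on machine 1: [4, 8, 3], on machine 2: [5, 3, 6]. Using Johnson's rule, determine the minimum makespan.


Apply Johnson's rule:
  Group 1 (a <= b): [(3, 3, 6), (1, 4, 5)]
  Group 2 (a > b): [(2, 8, 3)]
Optimal job order: [3, 1, 2]
Schedule:
  Job 3: M1 done at 3, M2 done at 9
  Job 1: M1 done at 7, M2 done at 14
  Job 2: M1 done at 15, M2 done at 18
Makespan = 18

18


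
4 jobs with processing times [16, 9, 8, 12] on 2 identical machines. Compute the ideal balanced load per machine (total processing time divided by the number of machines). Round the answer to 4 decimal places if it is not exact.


Total processing time = 16 + 9 + 8 + 12 = 45
Number of machines = 2
Ideal balanced load = 45 / 2 = 22.5

22.5


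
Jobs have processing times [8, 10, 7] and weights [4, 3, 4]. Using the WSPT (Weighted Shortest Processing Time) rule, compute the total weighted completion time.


Compute p/w ratios and sort ascending (WSPT): [(7, 4), (8, 4), (10, 3)]
Compute weighted completion times:
  Job (p=7,w=4): C=7, w*C=4*7=28
  Job (p=8,w=4): C=15, w*C=4*15=60
  Job (p=10,w=3): C=25, w*C=3*25=75
Total weighted completion time = 163

163


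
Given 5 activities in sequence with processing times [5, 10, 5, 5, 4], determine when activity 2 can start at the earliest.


Activity 2 starts after activities 1 through 1 complete.
Predecessor durations: [5]
ES = 5 = 5

5


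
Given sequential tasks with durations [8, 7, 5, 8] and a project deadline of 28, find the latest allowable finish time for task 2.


LF(activity 2) = deadline - sum of successor durations
Successors: activities 3 through 4 with durations [5, 8]
Sum of successor durations = 13
LF = 28 - 13 = 15

15


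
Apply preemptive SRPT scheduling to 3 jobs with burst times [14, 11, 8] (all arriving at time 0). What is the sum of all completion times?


Since all jobs arrive at t=0, SRPT equals SPT ordering.
SPT order: [8, 11, 14]
Completion times:
  Job 1: p=8, C=8
  Job 2: p=11, C=19
  Job 3: p=14, C=33
Total completion time = 8 + 19 + 33 = 60

60


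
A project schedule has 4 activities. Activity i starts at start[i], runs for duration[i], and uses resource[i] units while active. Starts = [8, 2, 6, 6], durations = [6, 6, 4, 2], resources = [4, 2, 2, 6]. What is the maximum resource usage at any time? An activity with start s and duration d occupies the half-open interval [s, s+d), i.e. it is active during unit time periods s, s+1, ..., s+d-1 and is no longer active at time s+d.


Each activity i is active on [start_i, start_i + duration_i).
Compute total resource usage per time slot:
  t=0: active resources = [], total = 0
  t=1: active resources = [], total = 0
  t=2: active resources = [2], total = 2
  t=3: active resources = [2], total = 2
  t=4: active resources = [2], total = 2
  t=5: active resources = [2], total = 2
  t=6: active resources = [2, 2, 6], total = 10
  t=7: active resources = [2, 2, 6], total = 10
  t=8: active resources = [4, 2], total = 6
  t=9: active resources = [4, 2], total = 6
  t=10: active resources = [4], total = 4
  t=11: active resources = [4], total = 4
  t=12: active resources = [4], total = 4
  t=13: active resources = [4], total = 4
Peak resource demand = 10

10


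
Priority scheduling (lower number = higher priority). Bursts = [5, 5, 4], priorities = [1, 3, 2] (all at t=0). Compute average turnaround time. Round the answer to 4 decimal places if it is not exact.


Sort by priority (ascending = highest first):
Order: [(1, 5), (2, 4), (3, 5)]
Completion times:
  Priority 1, burst=5, C=5
  Priority 2, burst=4, C=9
  Priority 3, burst=5, C=14
Average turnaround = 28/3 = 9.3333

9.3333


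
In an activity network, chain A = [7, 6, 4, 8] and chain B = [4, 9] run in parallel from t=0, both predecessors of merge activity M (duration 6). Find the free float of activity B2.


ES(B2) = sum of predecessors on chain B = 4
EF(B2) = ES + duration = 4 + 9 = 13
Successor of B2 is M. ES(M) = max(sum(A), sum(B)) = max(25, 13) = 25
Free float = ES(successor) - EF(current) = 25 - 13 = 12

12


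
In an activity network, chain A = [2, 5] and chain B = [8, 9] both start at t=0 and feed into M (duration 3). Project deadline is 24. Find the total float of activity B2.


Forward pass: ES(B2) = sum of predecessors on chain B = 8
EF = ES + duration = 8 + 9 = 17
Backward pass: LF(M) = deadline = 24; LS(M) = 24 - 3 = 21
LF(B2) = LS(M) - sum(successors on chain B) = 21 - 0 = 21
LS = LF - duration = 21 - 9 = 12
Total float = LS - ES = 12 - 8 = 4

4


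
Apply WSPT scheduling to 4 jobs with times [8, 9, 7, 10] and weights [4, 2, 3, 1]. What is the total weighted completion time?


Compute p/w ratios and sort ascending (WSPT): [(8, 4), (7, 3), (9, 2), (10, 1)]
Compute weighted completion times:
  Job (p=8,w=4): C=8, w*C=4*8=32
  Job (p=7,w=3): C=15, w*C=3*15=45
  Job (p=9,w=2): C=24, w*C=2*24=48
  Job (p=10,w=1): C=34, w*C=1*34=34
Total weighted completion time = 159

159


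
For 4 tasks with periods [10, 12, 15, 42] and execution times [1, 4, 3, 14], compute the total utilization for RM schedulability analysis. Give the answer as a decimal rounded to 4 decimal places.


Compute individual utilizations (exact fractions):
  Task 1: C/T = 1/10 (approx. 0.1)
  Task 2: C/T = 4/12 = 1/3 (approx. 0.3333)
  Task 3: C/T = 3/15 = 1/5 (approx. 0.2)
  Task 4: C/T = 14/42 = 1/3 (approx. 0.3333)
Total utilization U = 1/10 + 1/3 + 1/5 + 1/3 = 29/30
Rounded to 4 decimal places: U = 0.9667
RM (Liu & Layland) bound for 4 tasks = 0.756828; compare with U = 29/30 (approx. 0.966667)
bound < U <= 1, so the RM sufficient condition is not met (inconclusive; an exact test such as response-time analysis is needed).

0.9667


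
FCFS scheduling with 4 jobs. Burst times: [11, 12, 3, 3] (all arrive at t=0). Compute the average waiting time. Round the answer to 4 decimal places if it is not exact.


FCFS order (as given): [11, 12, 3, 3]
Waiting times:
  Job 1: wait = 0
  Job 2: wait = 11
  Job 3: wait = 23
  Job 4: wait = 26
Sum of waiting times = 60
Average waiting time = 60/4 = 15.0

15.0


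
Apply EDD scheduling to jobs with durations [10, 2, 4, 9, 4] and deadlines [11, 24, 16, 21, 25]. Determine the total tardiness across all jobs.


Sort by due date (EDD order): [(10, 11), (4, 16), (9, 21), (2, 24), (4, 25)]
Compute completion times and tardiness:
  Job 1: p=10, d=11, C=10, tardiness=max(0,10-11)=0
  Job 2: p=4, d=16, C=14, tardiness=max(0,14-16)=0
  Job 3: p=9, d=21, C=23, tardiness=max(0,23-21)=2
  Job 4: p=2, d=24, C=25, tardiness=max(0,25-24)=1
  Job 5: p=4, d=25, C=29, tardiness=max(0,29-25)=4
Total tardiness = 7

7


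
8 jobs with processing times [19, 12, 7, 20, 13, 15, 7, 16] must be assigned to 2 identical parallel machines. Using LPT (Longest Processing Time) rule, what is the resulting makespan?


Sort jobs in decreasing order (LPT): [20, 19, 16, 15, 13, 12, 7, 7]
Assign each job to the least loaded machine:
  Machine 1: jobs [20, 15, 13, 7], load = 55
  Machine 2: jobs [19, 16, 12, 7], load = 54
Makespan = max load = 55

55


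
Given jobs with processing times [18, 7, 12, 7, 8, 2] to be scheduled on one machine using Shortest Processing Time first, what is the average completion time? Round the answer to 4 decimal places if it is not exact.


Sort jobs by processing time (SPT order): [2, 7, 7, 8, 12, 18]
Compute completion times sequentially:
  Job 1: processing = 2, completes at 2
  Job 2: processing = 7, completes at 9
  Job 3: processing = 7, completes at 16
  Job 4: processing = 8, completes at 24
  Job 5: processing = 12, completes at 36
  Job 6: processing = 18, completes at 54
Sum of completion times = 141
Average completion time = 141/6 = 23.5

23.5


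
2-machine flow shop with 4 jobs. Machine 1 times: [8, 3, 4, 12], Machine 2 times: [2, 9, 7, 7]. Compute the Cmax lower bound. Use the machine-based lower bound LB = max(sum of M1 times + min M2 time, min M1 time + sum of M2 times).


LB1 = sum(M1 times) + min(M2 times) = 27 + 2 = 29
LB2 = min(M1 times) + sum(M2 times) = 3 + 25 = 28
Lower bound = max(LB1, LB2) = max(29, 28) = 29

29


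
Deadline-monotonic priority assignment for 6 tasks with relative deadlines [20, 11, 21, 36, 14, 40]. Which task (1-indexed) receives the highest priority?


Sort tasks by relative deadline (ascending):
  Task 2: deadline = 11
  Task 5: deadline = 14
  Task 1: deadline = 20
  Task 3: deadline = 21
  Task 4: deadline = 36
  Task 6: deadline = 40
Priority order (highest first): [2, 5, 1, 3, 4, 6]
Highest priority task = 2

2


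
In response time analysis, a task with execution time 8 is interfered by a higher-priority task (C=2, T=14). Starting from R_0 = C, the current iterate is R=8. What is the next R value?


R_next = C + ceil(R_prev / T_hp) * C_hp
ceil(8 / 14) = ceil(0.5714) = 1
Interference = 1 * 2 = 2
R_next = 8 + 2 = 10

10


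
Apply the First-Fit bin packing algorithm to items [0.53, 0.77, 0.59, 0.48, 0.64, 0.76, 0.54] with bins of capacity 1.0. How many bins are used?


Place items sequentially using First-Fit:
  Item 0.53 -> new Bin 1
  Item 0.77 -> new Bin 2
  Item 0.59 -> new Bin 3
  Item 0.48 -> new Bin 4
  Item 0.64 -> new Bin 5
  Item 0.76 -> new Bin 6
  Item 0.54 -> new Bin 7
Total bins used = 7

7
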